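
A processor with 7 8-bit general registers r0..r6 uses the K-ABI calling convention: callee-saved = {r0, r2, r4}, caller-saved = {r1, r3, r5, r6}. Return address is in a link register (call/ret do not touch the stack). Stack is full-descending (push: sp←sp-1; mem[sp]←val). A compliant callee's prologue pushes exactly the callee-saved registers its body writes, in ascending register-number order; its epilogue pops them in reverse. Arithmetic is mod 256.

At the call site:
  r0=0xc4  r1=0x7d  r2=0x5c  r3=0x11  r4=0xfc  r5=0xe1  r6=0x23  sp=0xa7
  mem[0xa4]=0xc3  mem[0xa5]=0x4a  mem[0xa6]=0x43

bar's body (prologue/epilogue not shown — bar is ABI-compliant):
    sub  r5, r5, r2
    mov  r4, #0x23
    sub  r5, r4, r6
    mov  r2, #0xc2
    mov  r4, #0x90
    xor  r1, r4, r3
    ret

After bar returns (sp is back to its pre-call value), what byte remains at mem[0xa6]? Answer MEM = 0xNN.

prologue: push r2 -> mem[0xa6]=0x5c, sp=0xa6
prologue: push r4 -> mem[0xa5]=0xfc, sp=0xa5
body[0] sub  r5, r5, r2 -> r5=0x85
body[1] mov  r4, #0x23 -> r4=0x23
body[2] sub  r5, r4, r6 -> r5=0x00
body[3] mov  r2, #0xc2 -> r2=0xc2
body[4] mov  r4, #0x90 -> r4=0x90
body[5] xor  r1, r4, r3 -> r1=0x81
epilogue: pop r4=0xfc, sp=0xa6
epilogue: pop r2=0x5c, sp=0xa7
prologue pushed ['r2', 'r4'] at ['0xa6', '0xa5']

MEM = 0x5c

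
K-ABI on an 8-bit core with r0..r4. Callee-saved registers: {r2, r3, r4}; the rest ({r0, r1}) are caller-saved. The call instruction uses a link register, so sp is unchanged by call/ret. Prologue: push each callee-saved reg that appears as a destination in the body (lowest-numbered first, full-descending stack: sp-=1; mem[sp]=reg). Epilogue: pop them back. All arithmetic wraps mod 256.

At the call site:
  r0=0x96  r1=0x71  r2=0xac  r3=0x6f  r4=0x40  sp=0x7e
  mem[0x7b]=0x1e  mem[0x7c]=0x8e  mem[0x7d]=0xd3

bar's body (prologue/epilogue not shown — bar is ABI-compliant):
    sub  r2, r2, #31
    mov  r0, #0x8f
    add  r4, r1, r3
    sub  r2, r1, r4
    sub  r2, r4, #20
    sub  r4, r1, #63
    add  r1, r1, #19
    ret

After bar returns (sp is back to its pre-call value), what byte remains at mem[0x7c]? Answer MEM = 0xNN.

prologue: push r2 → mem[0x7d]=0xac, sp=0x7d
prologue: push r4 → mem[0x7c]=0x40, sp=0x7c
body[0] sub  r2, r2, #31 → r2=0x8d
body[1] mov  r0, #0x8f → r0=0x8f
body[2] add  r4, r1, r3 → r4=0xe0
body[3] sub  r2, r1, r4 → r2=0x91
body[4] sub  r2, r4, #20 → r2=0xcc
body[5] sub  r4, r1, #63 → r4=0x32
body[6] add  r1, r1, #19 → r1=0x84
epilogue: pop r4=0x40, sp=0x7d
epilogue: pop r2=0xac, sp=0x7e
prologue pushed ['r2', 'r4'] at ['0x7d', '0x7c']

MEM = 0x40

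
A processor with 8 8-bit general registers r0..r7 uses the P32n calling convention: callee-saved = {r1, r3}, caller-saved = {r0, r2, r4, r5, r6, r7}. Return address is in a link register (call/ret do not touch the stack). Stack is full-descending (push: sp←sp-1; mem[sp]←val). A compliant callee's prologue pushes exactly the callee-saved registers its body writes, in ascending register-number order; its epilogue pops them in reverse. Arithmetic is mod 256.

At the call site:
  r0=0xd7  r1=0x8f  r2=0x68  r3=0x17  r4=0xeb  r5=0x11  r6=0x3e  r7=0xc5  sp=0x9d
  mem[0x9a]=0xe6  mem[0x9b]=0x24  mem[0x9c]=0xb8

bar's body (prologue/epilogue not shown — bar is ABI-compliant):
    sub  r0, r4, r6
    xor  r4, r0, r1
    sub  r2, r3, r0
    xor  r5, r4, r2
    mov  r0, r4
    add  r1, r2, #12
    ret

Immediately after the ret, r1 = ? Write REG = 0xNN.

REG = 0x8f

prologue: push r1 → mem[0x9c]=0x8f, sp=0x9c
body[0] sub  r0, r4, r6 → r0=0xad
body[1] xor  r4, r0, r1 → r4=0x22
body[2] sub  r2, r3, r0 → r2=0x6a
body[3] xor  r5, r4, r2 → r5=0x48
body[4] mov  r0, r4 → r0=0x22
body[5] add  r1, r2, #12 → r1=0x76
epilogue: pop r1=0x8f, sp=0x9d
r1 is callee-saved → restored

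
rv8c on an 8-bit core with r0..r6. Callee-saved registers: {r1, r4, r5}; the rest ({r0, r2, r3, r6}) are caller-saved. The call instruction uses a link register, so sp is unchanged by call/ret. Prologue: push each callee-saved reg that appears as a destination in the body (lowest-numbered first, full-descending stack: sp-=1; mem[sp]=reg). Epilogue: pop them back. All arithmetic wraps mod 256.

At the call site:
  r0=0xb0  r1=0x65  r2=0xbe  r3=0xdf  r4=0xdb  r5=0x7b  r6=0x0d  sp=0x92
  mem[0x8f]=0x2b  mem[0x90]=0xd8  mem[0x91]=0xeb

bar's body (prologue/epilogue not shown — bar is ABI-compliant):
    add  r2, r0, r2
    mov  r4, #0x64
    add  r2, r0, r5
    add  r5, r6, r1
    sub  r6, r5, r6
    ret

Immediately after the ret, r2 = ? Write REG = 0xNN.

prologue: push r4 → mem[0x91]=0xdb, sp=0x91
prologue: push r5 → mem[0x90]=0x7b, sp=0x90
body[0] add  r2, r0, r2 → r2=0x6e
body[1] mov  r4, #0x64 → r4=0x64
body[2] add  r2, r0, r5 → r2=0x2b
body[3] add  r5, r6, r1 → r5=0x72
body[4] sub  r6, r5, r6 → r6=0x65
epilogue: pop r5=0x7b, sp=0x91
epilogue: pop r4=0xdb, sp=0x92
r2 is caller-saved → body value

REG = 0x2b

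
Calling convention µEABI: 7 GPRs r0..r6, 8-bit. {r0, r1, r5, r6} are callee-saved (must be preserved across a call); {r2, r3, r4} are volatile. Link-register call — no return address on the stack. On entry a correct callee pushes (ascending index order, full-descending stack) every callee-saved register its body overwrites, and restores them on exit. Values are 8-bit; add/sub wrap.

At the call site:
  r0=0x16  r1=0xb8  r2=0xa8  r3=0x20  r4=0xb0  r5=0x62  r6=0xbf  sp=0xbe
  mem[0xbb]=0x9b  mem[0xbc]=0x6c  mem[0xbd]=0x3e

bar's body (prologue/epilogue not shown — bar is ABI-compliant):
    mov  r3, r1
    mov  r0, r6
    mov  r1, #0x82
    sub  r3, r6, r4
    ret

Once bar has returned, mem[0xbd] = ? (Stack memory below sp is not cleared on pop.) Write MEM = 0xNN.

prologue: push r0 → mem[0xbd]=0x16, sp=0xbd
prologue: push r1 → mem[0xbc]=0xb8, sp=0xbc
body[0] mov  r3, r1 → r3=0xb8
body[1] mov  r0, r6 → r0=0xbf
body[2] mov  r1, #0x82 → r1=0x82
body[3] sub  r3, r6, r4 → r3=0x0f
epilogue: pop r1=0xb8, sp=0xbd
epilogue: pop r0=0x16, sp=0xbe
prologue pushed ['r0', 'r1'] at ['0xbd', '0xbc']

MEM = 0x16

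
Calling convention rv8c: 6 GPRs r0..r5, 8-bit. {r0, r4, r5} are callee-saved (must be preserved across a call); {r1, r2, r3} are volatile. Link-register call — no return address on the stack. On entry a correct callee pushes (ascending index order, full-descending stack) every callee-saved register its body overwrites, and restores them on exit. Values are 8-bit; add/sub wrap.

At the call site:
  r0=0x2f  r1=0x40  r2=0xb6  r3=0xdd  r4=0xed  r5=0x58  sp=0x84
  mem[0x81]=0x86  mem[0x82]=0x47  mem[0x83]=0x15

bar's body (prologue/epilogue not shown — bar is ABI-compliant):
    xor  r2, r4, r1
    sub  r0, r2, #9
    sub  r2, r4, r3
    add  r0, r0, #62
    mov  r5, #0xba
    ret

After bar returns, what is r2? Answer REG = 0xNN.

REG = 0x10

prologue: push r0 -> mem[0x83]=0x2f, sp=0x83
prologue: push r5 -> mem[0x82]=0x58, sp=0x82
body[0] xor  r2, r4, r1 -> r2=0xad
body[1] sub  r0, r2, #9 -> r0=0xa4
body[2] sub  r2, r4, r3 -> r2=0x10
body[3] add  r0, r0, #62 -> r0=0xe2
body[4] mov  r5, #0xba -> r5=0xba
epilogue: pop r5=0x58, sp=0x83
epilogue: pop r0=0x2f, sp=0x84
r2 is caller-saved -> body value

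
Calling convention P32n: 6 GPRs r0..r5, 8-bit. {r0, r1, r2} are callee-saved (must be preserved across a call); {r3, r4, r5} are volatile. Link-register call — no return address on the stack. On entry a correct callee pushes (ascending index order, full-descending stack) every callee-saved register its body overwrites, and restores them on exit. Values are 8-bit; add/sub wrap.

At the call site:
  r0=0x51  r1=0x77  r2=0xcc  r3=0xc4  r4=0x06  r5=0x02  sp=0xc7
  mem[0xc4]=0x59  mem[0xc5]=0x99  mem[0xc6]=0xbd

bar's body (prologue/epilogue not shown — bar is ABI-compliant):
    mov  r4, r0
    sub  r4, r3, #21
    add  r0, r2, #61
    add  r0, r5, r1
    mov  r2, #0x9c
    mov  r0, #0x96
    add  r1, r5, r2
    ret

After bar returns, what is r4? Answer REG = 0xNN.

prologue: push r0 → mem[0xc6]=0x51, sp=0xc6
prologue: push r1 → mem[0xc5]=0x77, sp=0xc5
prologue: push r2 → mem[0xc4]=0xcc, sp=0xc4
body[0] mov  r4, r0 → r4=0x51
body[1] sub  r4, r3, #21 → r4=0xaf
body[2] add  r0, r2, #61 → r0=0x09
body[3] add  r0, r5, r1 → r0=0x79
body[4] mov  r2, #0x9c → r2=0x9c
body[5] mov  r0, #0x96 → r0=0x96
body[6] add  r1, r5, r2 → r1=0x9e
epilogue: pop r2=0xcc, sp=0xc5
epilogue: pop r1=0x77, sp=0xc6
epilogue: pop r0=0x51, sp=0xc7
r4 is caller-saved → body value

REG = 0xaf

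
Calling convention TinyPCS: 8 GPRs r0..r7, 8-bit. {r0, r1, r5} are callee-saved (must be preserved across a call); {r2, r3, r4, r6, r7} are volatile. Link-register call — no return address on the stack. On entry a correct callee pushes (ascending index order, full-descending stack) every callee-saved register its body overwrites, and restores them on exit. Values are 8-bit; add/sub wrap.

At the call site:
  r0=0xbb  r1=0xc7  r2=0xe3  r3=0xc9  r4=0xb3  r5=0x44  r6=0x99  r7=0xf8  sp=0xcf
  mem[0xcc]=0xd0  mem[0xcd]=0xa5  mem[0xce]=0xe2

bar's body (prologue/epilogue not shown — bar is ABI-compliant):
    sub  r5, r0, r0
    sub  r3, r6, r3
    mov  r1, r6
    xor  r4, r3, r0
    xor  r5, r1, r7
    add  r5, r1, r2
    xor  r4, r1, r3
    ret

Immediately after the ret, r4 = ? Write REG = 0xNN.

prologue: push r1 -> mem[0xce]=0xc7, sp=0xce
prologue: push r5 -> mem[0xcd]=0x44, sp=0xcd
body[0] sub  r5, r0, r0 -> r5=0x00
body[1] sub  r3, r6, r3 -> r3=0xd0
body[2] mov  r1, r6 -> r1=0x99
body[3] xor  r4, r3, r0 -> r4=0x6b
body[4] xor  r5, r1, r7 -> r5=0x61
body[5] add  r5, r1, r2 -> r5=0x7c
body[6] xor  r4, r1, r3 -> r4=0x49
epilogue: pop r5=0x44, sp=0xce
epilogue: pop r1=0xc7, sp=0xcf
r4 is caller-saved -> body value

REG = 0x49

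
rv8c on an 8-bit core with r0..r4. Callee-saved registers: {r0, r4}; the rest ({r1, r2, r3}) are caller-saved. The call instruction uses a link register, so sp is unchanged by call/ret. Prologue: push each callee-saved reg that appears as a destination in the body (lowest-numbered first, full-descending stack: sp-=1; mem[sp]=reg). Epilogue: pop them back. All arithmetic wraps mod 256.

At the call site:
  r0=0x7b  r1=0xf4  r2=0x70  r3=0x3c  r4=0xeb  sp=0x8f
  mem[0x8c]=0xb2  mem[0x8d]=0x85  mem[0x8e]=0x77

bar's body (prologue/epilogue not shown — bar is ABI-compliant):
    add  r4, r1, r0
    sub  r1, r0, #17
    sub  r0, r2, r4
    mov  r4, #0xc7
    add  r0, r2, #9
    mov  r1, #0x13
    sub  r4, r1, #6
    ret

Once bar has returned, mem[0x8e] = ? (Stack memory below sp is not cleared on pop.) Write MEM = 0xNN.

prologue: push r0 → mem[0x8e]=0x7b, sp=0x8e
prologue: push r4 → mem[0x8d]=0xeb, sp=0x8d
body[0] add  r4, r1, r0 → r4=0x6f
body[1] sub  r1, r0, #17 → r1=0x6a
body[2] sub  r0, r2, r4 → r0=0x01
body[3] mov  r4, #0xc7 → r4=0xc7
body[4] add  r0, r2, #9 → r0=0x79
body[5] mov  r1, #0x13 → r1=0x13
body[6] sub  r4, r1, #6 → r4=0x0d
epilogue: pop r4=0xeb, sp=0x8e
epilogue: pop r0=0x7b, sp=0x8f
prologue pushed ['r0', 'r4'] at ['0x8e', '0x8d']

MEM = 0x7b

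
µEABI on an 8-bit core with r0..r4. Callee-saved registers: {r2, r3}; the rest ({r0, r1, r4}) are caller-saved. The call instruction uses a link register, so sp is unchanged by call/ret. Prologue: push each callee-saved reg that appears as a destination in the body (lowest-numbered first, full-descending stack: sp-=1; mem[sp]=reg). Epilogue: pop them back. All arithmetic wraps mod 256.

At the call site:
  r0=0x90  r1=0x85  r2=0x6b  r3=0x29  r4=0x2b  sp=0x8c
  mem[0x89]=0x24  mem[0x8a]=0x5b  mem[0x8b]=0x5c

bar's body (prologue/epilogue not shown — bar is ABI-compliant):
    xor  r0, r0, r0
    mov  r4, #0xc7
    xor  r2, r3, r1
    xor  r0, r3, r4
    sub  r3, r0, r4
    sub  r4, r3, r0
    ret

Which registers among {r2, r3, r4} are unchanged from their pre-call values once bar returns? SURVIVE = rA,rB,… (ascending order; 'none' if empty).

prologue: push r2 → mem[0x8b]=0x6b, sp=0x8b
prologue: push r3 → mem[0x8a]=0x29, sp=0x8a
body[0] xor  r0, r0, r0 → r0=0x00
body[1] mov  r4, #0xc7 → r4=0xc7
body[2] xor  r2, r3, r1 → r2=0xac
body[3] xor  r0, r3, r4 → r0=0xee
body[4] sub  r3, r0, r4 → r3=0x27
body[5] sub  r4, r3, r0 → r4=0x39
epilogue: pop r3=0x29, sp=0x8b
epilogue: pop r2=0x6b, sp=0x8c
r2: callee-saved, written=True
r3: callee-saved, written=True
r4: caller-saved, written=True

SURVIVE = r2,r3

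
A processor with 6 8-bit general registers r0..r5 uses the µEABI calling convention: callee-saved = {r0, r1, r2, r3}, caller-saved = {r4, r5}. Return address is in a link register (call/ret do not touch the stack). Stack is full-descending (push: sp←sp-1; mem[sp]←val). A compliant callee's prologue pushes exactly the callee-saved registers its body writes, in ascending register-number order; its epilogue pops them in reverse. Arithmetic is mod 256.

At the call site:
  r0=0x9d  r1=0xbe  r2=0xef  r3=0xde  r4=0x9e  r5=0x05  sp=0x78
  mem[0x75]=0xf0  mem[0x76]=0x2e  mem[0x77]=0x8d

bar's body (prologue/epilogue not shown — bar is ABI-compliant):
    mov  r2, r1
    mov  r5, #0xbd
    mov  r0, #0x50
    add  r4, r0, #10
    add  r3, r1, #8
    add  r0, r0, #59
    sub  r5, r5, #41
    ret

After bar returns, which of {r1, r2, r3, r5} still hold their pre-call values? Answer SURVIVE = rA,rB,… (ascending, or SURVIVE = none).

prologue: push r0 -> mem[0x77]=0x9d, sp=0x77
prologue: push r2 -> mem[0x76]=0xef, sp=0x76
prologue: push r3 -> mem[0x75]=0xde, sp=0x75
body[0] mov  r2, r1 -> r2=0xbe
body[1] mov  r5, #0xbd -> r5=0xbd
body[2] mov  r0, #0x50 -> r0=0x50
body[3] add  r4, r0, #10 -> r4=0x5a
body[4] add  r3, r1, #8 -> r3=0xc6
body[5] add  r0, r0, #59 -> r0=0x8b
body[6] sub  r5, r5, #41 -> r5=0x94
epilogue: pop r3=0xde, sp=0x76
epilogue: pop r2=0xef, sp=0x77
epilogue: pop r0=0x9d, sp=0x78
r1: callee-saved, written=False
r2: callee-saved, written=True
r3: callee-saved, written=True
r5: caller-saved, written=True

SURVIVE = r1,r2,r3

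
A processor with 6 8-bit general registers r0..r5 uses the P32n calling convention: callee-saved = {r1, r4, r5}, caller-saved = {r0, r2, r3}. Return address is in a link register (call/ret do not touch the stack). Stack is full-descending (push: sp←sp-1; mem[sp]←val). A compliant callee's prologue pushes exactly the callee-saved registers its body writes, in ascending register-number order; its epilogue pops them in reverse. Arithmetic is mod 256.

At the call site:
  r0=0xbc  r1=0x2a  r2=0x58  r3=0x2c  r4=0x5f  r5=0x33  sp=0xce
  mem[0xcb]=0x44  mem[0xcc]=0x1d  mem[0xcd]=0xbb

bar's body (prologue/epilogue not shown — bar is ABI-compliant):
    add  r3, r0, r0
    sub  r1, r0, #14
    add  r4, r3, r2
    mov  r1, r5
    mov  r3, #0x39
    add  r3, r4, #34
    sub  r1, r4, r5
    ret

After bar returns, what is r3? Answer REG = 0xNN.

prologue: push r1 → mem[0xcd]=0x2a, sp=0xcd
prologue: push r4 → mem[0xcc]=0x5f, sp=0xcc
body[0] add  r3, r0, r0 → r3=0x78
body[1] sub  r1, r0, #14 → r1=0xae
body[2] add  r4, r3, r2 → r4=0xd0
body[3] mov  r1, r5 → r1=0x33
body[4] mov  r3, #0x39 → r3=0x39
body[5] add  r3, r4, #34 → r3=0xf2
body[6] sub  r1, r4, r5 → r1=0x9d
epilogue: pop r4=0x5f, sp=0xcd
epilogue: pop r1=0x2a, sp=0xce
r3 is caller-saved → body value

REG = 0xf2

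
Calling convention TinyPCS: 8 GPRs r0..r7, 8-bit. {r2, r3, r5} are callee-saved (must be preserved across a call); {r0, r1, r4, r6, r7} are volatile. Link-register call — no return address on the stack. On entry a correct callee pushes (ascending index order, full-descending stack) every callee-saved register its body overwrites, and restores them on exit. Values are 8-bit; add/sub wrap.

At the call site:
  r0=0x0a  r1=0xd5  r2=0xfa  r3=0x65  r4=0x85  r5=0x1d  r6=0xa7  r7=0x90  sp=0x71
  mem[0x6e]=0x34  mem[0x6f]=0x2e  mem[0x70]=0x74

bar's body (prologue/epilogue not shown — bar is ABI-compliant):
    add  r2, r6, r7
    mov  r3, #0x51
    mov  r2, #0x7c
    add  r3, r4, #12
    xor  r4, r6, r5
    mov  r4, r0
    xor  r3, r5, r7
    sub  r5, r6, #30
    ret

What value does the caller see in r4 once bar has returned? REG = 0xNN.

prologue: push r2 -> mem[0x70]=0xfa, sp=0x70
prologue: push r3 -> mem[0x6f]=0x65, sp=0x6f
prologue: push r5 -> mem[0x6e]=0x1d, sp=0x6e
body[0] add  r2, r6, r7 -> r2=0x37
body[1] mov  r3, #0x51 -> r3=0x51
body[2] mov  r2, #0x7c -> r2=0x7c
body[3] add  r3, r4, #12 -> r3=0x91
body[4] xor  r4, r6, r5 -> r4=0xba
body[5] mov  r4, r0 -> r4=0x0a
body[6] xor  r3, r5, r7 -> r3=0x8d
body[7] sub  r5, r6, #30 -> r5=0x89
epilogue: pop r5=0x1d, sp=0x6f
epilogue: pop r3=0x65, sp=0x70
epilogue: pop r2=0xfa, sp=0x71
r4 is caller-saved -> body value

REG = 0x0a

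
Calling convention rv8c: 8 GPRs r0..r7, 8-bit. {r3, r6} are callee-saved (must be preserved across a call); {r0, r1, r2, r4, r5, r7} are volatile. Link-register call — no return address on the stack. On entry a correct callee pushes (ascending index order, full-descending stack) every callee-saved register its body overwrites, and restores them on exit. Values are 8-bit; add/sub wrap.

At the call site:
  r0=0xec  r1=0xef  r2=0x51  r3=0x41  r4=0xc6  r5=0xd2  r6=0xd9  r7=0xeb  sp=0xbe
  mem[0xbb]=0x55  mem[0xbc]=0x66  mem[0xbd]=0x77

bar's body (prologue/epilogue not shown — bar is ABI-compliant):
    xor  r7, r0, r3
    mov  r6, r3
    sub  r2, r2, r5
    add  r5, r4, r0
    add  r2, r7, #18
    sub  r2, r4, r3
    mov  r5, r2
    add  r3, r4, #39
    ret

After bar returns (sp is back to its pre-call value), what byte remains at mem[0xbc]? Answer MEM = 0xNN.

prologue: push r3 -> mem[0xbd]=0x41, sp=0xbd
prologue: push r6 -> mem[0xbc]=0xd9, sp=0xbc
body[0] xor  r7, r0, r3 -> r7=0xad
body[1] mov  r6, r3 -> r6=0x41
body[2] sub  r2, r2, r5 -> r2=0x7f
body[3] add  r5, r4, r0 -> r5=0xb2
body[4] add  r2, r7, #18 -> r2=0xbf
body[5] sub  r2, r4, r3 -> r2=0x85
body[6] mov  r5, r2 -> r5=0x85
body[7] add  r3, r4, #39 -> r3=0xed
epilogue: pop r6=0xd9, sp=0xbd
epilogue: pop r3=0x41, sp=0xbe
prologue pushed ['r3', 'r6'] at ['0xbd', '0xbc']

MEM = 0xd9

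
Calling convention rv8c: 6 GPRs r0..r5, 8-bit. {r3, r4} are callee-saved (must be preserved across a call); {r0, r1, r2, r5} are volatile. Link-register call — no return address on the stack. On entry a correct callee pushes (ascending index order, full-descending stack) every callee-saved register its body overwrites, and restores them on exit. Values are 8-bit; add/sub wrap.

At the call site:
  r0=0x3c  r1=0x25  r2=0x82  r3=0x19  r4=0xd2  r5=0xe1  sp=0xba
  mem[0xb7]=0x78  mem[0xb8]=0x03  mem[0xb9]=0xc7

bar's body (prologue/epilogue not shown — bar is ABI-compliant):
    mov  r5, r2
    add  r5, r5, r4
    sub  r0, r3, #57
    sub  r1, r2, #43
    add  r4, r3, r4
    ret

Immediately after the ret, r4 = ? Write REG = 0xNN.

REG = 0xd2

prologue: push r4 → mem[0xb9]=0xd2, sp=0xb9
body[0] mov  r5, r2 → r5=0x82
body[1] add  r5, r5, r4 → r5=0x54
body[2] sub  r0, r3, #57 → r0=0xe0
body[3] sub  r1, r2, #43 → r1=0x57
body[4] add  r4, r3, r4 → r4=0xeb
epilogue: pop r4=0xd2, sp=0xba
r4 is callee-saved → restored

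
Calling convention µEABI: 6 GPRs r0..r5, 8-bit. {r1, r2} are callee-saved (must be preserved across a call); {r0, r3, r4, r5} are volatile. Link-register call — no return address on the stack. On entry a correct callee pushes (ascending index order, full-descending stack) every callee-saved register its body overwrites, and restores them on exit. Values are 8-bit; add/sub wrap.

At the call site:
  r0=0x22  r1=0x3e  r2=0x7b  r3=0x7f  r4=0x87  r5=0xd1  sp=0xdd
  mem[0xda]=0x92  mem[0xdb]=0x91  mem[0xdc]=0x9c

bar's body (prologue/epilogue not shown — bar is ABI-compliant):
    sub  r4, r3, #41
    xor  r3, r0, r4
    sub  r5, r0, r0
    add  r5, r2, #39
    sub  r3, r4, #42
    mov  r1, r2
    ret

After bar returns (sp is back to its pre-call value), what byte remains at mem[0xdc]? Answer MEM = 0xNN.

MEM = 0x3e

prologue: push r1 → mem[0xdc]=0x3e, sp=0xdc
body[0] sub  r4, r3, #41 → r4=0x56
body[1] xor  r3, r0, r4 → r3=0x74
body[2] sub  r5, r0, r0 → r5=0x00
body[3] add  r5, r2, #39 → r5=0xa2
body[4] sub  r3, r4, #42 → r3=0x2c
body[5] mov  r1, r2 → r1=0x7b
epilogue: pop r1=0x3e, sp=0xdd
prologue pushed ['r1'] at ['0xdc']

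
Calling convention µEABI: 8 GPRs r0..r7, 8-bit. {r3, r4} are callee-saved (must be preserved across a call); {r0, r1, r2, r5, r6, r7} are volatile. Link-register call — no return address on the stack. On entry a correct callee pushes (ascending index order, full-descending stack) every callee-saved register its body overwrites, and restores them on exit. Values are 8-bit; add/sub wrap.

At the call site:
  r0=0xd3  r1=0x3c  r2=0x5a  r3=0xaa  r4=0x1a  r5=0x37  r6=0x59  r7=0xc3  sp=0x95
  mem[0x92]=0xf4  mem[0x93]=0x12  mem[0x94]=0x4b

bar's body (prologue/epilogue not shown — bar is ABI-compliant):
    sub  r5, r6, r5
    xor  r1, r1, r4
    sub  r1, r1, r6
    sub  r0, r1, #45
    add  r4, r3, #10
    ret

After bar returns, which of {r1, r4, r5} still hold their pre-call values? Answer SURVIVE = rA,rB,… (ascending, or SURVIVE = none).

prologue: push r4 → mem[0x94]=0x1a, sp=0x94
body[0] sub  r5, r6, r5 → r5=0x22
body[1] xor  r1, r1, r4 → r1=0x26
body[2] sub  r1, r1, r6 → r1=0xcd
body[3] sub  r0, r1, #45 → r0=0xa0
body[4] add  r4, r3, #10 → r4=0xb4
epilogue: pop r4=0x1a, sp=0x95
r1: caller-saved, written=True
r4: callee-saved, written=True
r5: caller-saved, written=True

SURVIVE = r4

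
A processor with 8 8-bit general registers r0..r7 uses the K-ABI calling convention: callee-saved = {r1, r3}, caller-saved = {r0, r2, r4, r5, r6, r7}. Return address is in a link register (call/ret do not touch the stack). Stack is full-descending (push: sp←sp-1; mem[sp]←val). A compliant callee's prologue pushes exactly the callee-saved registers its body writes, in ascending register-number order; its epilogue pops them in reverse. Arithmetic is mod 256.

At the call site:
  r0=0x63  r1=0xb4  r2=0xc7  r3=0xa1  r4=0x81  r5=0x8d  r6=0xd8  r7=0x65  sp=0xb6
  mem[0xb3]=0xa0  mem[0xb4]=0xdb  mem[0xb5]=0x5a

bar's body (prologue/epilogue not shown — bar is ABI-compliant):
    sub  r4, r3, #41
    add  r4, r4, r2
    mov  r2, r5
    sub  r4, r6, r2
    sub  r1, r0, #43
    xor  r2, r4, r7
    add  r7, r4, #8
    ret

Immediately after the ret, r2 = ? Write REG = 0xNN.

prologue: push r1 -> mem[0xb5]=0xb4, sp=0xb5
body[0] sub  r4, r3, #41 -> r4=0x78
body[1] add  r4, r4, r2 -> r4=0x3f
body[2] mov  r2, r5 -> r2=0x8d
body[3] sub  r4, r6, r2 -> r4=0x4b
body[4] sub  r1, r0, #43 -> r1=0x38
body[5] xor  r2, r4, r7 -> r2=0x2e
body[6] add  r7, r4, #8 -> r7=0x53
epilogue: pop r1=0xb4, sp=0xb6
r2 is caller-saved -> body value

REG = 0x2e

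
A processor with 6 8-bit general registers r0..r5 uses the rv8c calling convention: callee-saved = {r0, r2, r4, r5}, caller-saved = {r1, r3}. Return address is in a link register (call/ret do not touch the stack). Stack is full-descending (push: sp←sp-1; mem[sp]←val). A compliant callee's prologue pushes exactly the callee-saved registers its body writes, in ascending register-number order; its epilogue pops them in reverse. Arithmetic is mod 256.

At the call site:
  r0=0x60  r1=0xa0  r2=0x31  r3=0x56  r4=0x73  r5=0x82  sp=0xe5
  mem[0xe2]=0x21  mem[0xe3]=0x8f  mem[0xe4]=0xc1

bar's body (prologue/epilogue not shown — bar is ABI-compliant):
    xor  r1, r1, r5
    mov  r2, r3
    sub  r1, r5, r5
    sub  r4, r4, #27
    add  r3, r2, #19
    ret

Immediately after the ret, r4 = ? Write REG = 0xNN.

REG = 0x73

prologue: push r2 → mem[0xe4]=0x31, sp=0xe4
prologue: push r4 → mem[0xe3]=0x73, sp=0xe3
body[0] xor  r1, r1, r5 → r1=0x22
body[1] mov  r2, r3 → r2=0x56
body[2] sub  r1, r5, r5 → r1=0x00
body[3] sub  r4, r4, #27 → r4=0x58
body[4] add  r3, r2, #19 → r3=0x69
epilogue: pop r4=0x73, sp=0xe4
epilogue: pop r2=0x31, sp=0xe5
r4 is callee-saved → restored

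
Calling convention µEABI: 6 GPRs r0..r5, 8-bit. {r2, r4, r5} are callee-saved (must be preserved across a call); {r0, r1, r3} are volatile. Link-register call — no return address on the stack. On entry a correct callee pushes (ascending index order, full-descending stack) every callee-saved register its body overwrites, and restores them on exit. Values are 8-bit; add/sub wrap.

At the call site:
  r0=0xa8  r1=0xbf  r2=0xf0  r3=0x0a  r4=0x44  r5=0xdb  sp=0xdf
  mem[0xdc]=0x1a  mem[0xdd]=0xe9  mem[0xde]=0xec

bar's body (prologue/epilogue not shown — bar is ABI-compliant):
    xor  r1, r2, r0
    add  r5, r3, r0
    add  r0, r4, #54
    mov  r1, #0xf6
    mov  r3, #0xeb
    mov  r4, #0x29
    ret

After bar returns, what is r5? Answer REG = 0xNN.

REG = 0xdb

prologue: push r4 -> mem[0xde]=0x44, sp=0xde
prologue: push r5 -> mem[0xdd]=0xdb, sp=0xdd
body[0] xor  r1, r2, r0 -> r1=0x58
body[1] add  r5, r3, r0 -> r5=0xb2
body[2] add  r0, r4, #54 -> r0=0x7a
body[3] mov  r1, #0xf6 -> r1=0xf6
body[4] mov  r3, #0xeb -> r3=0xeb
body[5] mov  r4, #0x29 -> r4=0x29
epilogue: pop r5=0xdb, sp=0xde
epilogue: pop r4=0x44, sp=0xdf
r5 is callee-saved -> restored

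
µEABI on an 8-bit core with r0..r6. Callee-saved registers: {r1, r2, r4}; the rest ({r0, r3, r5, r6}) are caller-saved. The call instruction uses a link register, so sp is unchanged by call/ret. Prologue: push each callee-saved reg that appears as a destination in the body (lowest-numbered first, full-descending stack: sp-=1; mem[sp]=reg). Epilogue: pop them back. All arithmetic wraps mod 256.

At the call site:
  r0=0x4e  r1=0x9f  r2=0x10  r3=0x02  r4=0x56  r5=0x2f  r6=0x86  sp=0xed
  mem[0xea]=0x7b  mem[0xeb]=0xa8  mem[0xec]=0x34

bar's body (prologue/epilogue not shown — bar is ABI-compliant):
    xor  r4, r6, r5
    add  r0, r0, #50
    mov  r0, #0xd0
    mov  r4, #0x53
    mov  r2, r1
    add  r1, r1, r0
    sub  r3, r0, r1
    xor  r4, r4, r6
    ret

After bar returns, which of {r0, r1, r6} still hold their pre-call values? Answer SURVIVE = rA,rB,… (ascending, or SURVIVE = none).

SURVIVE = r1,r6

prologue: push r1 -> mem[0xec]=0x9f, sp=0xec
prologue: push r2 -> mem[0xeb]=0x10, sp=0xeb
prologue: push r4 -> mem[0xea]=0x56, sp=0xea
body[0] xor  r4, r6, r5 -> r4=0xa9
body[1] add  r0, r0, #50 -> r0=0x80
body[2] mov  r0, #0xd0 -> r0=0xd0
body[3] mov  r4, #0x53 -> r4=0x53
body[4] mov  r2, r1 -> r2=0x9f
body[5] add  r1, r1, r0 -> r1=0x6f
body[6] sub  r3, r0, r1 -> r3=0x61
body[7] xor  r4, r4, r6 -> r4=0xd5
epilogue: pop r4=0x56, sp=0xeb
epilogue: pop r2=0x10, sp=0xec
epilogue: pop r1=0x9f, sp=0xed
r0: caller-saved, written=True
r1: callee-saved, written=True
r6: caller-saved, written=False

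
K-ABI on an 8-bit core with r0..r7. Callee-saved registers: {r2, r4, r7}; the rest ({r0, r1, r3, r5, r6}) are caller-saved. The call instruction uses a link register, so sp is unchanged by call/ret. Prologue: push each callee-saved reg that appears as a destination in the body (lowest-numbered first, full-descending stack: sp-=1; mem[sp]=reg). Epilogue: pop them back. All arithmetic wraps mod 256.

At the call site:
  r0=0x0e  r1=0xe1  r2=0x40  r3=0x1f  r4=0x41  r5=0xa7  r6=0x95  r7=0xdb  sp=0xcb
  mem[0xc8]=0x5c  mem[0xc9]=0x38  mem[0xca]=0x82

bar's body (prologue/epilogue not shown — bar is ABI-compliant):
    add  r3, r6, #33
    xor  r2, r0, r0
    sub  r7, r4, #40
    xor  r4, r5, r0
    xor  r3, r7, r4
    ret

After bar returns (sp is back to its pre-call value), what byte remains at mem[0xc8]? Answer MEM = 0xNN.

prologue: push r2 -> mem[0xca]=0x40, sp=0xca
prologue: push r4 -> mem[0xc9]=0x41, sp=0xc9
prologue: push r7 -> mem[0xc8]=0xdb, sp=0xc8
body[0] add  r3, r6, #33 -> r3=0xb6
body[1] xor  r2, r0, r0 -> r2=0x00
body[2] sub  r7, r4, #40 -> r7=0x19
body[3] xor  r4, r5, r0 -> r4=0xa9
body[4] xor  r3, r7, r4 -> r3=0xb0
epilogue: pop r7=0xdb, sp=0xc9
epilogue: pop r4=0x41, sp=0xca
epilogue: pop r2=0x40, sp=0xcb
prologue pushed ['r2', 'r4', 'r7'] at ['0xca', '0xc9', '0xc8']

MEM = 0xdb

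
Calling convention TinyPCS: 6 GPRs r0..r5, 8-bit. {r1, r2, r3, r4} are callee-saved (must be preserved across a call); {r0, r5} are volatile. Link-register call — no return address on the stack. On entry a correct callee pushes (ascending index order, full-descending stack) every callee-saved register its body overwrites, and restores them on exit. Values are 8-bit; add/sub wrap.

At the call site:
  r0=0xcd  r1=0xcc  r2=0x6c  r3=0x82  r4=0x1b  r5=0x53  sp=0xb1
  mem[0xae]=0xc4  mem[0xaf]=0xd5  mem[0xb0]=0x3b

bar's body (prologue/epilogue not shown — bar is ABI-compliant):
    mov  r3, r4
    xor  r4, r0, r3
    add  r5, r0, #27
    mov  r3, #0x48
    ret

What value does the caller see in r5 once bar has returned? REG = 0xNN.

REG = 0xe8

prologue: push r3 → mem[0xb0]=0x82, sp=0xb0
prologue: push r4 → mem[0xaf]=0x1b, sp=0xaf
body[0] mov  r3, r4 → r3=0x1b
body[1] xor  r4, r0, r3 → r4=0xd6
body[2] add  r5, r0, #27 → r5=0xe8
body[3] mov  r3, #0x48 → r3=0x48
epilogue: pop r4=0x1b, sp=0xb0
epilogue: pop r3=0x82, sp=0xb1
r5 is caller-saved → body value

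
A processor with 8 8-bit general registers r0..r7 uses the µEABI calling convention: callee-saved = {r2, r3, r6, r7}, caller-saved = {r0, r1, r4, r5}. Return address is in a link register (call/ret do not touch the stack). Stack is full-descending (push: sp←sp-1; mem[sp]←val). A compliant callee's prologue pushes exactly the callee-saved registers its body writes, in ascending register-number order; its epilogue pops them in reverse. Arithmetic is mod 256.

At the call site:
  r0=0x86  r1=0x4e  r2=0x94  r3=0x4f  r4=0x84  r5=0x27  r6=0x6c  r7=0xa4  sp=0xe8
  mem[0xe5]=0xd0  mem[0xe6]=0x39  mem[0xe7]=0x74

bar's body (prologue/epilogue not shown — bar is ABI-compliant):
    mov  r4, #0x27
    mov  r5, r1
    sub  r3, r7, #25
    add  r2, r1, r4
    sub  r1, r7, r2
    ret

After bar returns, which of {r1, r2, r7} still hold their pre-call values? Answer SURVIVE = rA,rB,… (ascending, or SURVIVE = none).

prologue: push r2 -> mem[0xe7]=0x94, sp=0xe7
prologue: push r3 -> mem[0xe6]=0x4f, sp=0xe6
body[0] mov  r4, #0x27 -> r4=0x27
body[1] mov  r5, r1 -> r5=0x4e
body[2] sub  r3, r7, #25 -> r3=0x8b
body[3] add  r2, r1, r4 -> r2=0x75
body[4] sub  r1, r7, r2 -> r1=0x2f
epilogue: pop r3=0x4f, sp=0xe7
epilogue: pop r2=0x94, sp=0xe8
r1: caller-saved, written=True
r2: callee-saved, written=True
r7: callee-saved, written=False

SURVIVE = r2,r7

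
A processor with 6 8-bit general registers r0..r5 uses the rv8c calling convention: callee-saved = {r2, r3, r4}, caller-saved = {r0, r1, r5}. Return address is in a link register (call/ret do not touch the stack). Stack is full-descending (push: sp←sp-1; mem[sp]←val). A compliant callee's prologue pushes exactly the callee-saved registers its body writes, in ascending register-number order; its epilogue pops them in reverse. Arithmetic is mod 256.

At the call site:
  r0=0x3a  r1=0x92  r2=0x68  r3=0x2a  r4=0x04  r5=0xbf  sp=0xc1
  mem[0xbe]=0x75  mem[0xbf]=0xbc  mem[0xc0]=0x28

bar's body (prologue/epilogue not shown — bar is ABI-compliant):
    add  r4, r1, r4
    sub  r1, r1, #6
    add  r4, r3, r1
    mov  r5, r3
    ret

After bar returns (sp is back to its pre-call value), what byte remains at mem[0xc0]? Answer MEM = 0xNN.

MEM = 0x04

prologue: push r4 -> mem[0xc0]=0x04, sp=0xc0
body[0] add  r4, r1, r4 -> r4=0x96
body[1] sub  r1, r1, #6 -> r1=0x8c
body[2] add  r4, r3, r1 -> r4=0xb6
body[3] mov  r5, r3 -> r5=0x2a
epilogue: pop r4=0x04, sp=0xc1
prologue pushed ['r4'] at ['0xc0']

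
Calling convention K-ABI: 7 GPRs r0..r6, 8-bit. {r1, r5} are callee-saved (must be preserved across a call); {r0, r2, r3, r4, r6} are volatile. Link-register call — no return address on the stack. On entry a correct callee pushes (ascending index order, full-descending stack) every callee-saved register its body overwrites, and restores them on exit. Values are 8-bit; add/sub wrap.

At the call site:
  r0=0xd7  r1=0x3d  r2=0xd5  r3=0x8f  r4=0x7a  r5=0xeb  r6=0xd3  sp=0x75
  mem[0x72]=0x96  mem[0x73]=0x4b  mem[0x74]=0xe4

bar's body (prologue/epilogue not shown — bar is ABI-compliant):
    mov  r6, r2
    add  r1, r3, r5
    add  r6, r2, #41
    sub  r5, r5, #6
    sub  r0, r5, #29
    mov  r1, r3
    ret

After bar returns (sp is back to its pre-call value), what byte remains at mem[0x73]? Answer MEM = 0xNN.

prologue: push r1 -> mem[0x74]=0x3d, sp=0x74
prologue: push r5 -> mem[0x73]=0xeb, sp=0x73
body[0] mov  r6, r2 -> r6=0xd5
body[1] add  r1, r3, r5 -> r1=0x7a
body[2] add  r6, r2, #41 -> r6=0xfe
body[3] sub  r5, r5, #6 -> r5=0xe5
body[4] sub  r0, r5, #29 -> r0=0xc8
body[5] mov  r1, r3 -> r1=0x8f
epilogue: pop r5=0xeb, sp=0x74
epilogue: pop r1=0x3d, sp=0x75
prologue pushed ['r1', 'r5'] at ['0x74', '0x73']

MEM = 0xeb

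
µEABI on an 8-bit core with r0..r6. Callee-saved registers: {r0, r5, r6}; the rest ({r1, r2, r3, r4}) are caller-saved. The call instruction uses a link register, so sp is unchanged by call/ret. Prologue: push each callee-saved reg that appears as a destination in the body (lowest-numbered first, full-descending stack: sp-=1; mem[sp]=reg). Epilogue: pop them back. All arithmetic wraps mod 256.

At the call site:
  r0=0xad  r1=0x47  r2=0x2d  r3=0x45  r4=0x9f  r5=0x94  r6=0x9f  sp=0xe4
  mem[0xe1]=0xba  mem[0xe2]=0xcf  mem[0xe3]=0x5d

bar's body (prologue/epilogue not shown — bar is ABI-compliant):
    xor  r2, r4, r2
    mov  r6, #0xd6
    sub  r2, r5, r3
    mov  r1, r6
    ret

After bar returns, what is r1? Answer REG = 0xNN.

REG = 0xd6

prologue: push r6 -> mem[0xe3]=0x9f, sp=0xe3
body[0] xor  r2, r4, r2 -> r2=0xb2
body[1] mov  r6, #0xd6 -> r6=0xd6
body[2] sub  r2, r5, r3 -> r2=0x4f
body[3] mov  r1, r6 -> r1=0xd6
epilogue: pop r6=0x9f, sp=0xe4
r1 is caller-saved -> body value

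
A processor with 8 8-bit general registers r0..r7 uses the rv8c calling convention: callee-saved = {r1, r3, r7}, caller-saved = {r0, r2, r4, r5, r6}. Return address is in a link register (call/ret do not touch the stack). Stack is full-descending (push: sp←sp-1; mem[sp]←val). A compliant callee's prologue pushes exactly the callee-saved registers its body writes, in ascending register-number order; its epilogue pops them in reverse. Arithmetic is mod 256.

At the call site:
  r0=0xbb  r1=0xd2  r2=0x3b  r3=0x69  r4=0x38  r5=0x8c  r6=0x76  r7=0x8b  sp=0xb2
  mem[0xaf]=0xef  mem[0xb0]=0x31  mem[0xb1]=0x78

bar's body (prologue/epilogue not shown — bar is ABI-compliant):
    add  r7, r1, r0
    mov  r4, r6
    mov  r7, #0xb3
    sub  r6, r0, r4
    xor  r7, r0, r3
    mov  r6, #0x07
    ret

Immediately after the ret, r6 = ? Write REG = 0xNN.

prologue: push r7 -> mem[0xb1]=0x8b, sp=0xb1
body[0] add  r7, r1, r0 -> r7=0x8d
body[1] mov  r4, r6 -> r4=0x76
body[2] mov  r7, #0xb3 -> r7=0xb3
body[3] sub  r6, r0, r4 -> r6=0x45
body[4] xor  r7, r0, r3 -> r7=0xd2
body[5] mov  r6, #0x07 -> r6=0x07
epilogue: pop r7=0x8b, sp=0xb2
r6 is caller-saved -> body value

REG = 0x07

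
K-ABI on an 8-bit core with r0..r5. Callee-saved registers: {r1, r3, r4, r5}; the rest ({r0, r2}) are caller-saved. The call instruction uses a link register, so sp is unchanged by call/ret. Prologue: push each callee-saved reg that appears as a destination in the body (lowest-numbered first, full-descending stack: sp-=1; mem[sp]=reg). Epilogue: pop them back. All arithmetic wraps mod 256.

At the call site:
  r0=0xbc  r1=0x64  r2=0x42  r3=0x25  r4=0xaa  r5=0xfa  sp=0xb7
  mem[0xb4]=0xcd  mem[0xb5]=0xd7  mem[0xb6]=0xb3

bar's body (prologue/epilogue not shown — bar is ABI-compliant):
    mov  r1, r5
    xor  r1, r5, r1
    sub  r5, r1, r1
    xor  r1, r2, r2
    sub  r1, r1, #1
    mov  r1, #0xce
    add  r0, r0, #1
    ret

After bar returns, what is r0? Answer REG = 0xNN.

REG = 0xbd

prologue: push r1 -> mem[0xb6]=0x64, sp=0xb6
prologue: push r5 -> mem[0xb5]=0xfa, sp=0xb5
body[0] mov  r1, r5 -> r1=0xfa
body[1] xor  r1, r5, r1 -> r1=0x00
body[2] sub  r5, r1, r1 -> r5=0x00
body[3] xor  r1, r2, r2 -> r1=0x00
body[4] sub  r1, r1, #1 -> r1=0xff
body[5] mov  r1, #0xce -> r1=0xce
body[6] add  r0, r0, #1 -> r0=0xbd
epilogue: pop r5=0xfa, sp=0xb6
epilogue: pop r1=0x64, sp=0xb7
r0 is caller-saved -> body value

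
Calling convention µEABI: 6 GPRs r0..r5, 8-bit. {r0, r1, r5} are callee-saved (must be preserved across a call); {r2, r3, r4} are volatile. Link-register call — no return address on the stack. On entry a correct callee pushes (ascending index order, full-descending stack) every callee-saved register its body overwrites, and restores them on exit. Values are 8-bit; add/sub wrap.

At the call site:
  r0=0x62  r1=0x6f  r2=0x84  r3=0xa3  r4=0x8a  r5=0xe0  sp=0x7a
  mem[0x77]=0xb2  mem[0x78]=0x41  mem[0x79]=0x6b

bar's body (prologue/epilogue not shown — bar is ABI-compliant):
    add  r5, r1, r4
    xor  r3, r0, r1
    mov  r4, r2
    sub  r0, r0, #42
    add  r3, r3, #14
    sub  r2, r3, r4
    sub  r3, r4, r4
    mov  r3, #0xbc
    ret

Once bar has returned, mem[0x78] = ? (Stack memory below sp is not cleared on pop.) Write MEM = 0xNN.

MEM = 0xe0

prologue: push r0 → mem[0x79]=0x62, sp=0x79
prologue: push r5 → mem[0x78]=0xe0, sp=0x78
body[0] add  r5, r1, r4 → r5=0xf9
body[1] xor  r3, r0, r1 → r3=0x0d
body[2] mov  r4, r2 → r4=0x84
body[3] sub  r0, r0, #42 → r0=0x38
body[4] add  r3, r3, #14 → r3=0x1b
body[5] sub  r2, r3, r4 → r2=0x97
body[6] sub  r3, r4, r4 → r3=0x00
body[7] mov  r3, #0xbc → r3=0xbc
epilogue: pop r5=0xe0, sp=0x79
epilogue: pop r0=0x62, sp=0x7a
prologue pushed ['r0', 'r5'] at ['0x79', '0x78']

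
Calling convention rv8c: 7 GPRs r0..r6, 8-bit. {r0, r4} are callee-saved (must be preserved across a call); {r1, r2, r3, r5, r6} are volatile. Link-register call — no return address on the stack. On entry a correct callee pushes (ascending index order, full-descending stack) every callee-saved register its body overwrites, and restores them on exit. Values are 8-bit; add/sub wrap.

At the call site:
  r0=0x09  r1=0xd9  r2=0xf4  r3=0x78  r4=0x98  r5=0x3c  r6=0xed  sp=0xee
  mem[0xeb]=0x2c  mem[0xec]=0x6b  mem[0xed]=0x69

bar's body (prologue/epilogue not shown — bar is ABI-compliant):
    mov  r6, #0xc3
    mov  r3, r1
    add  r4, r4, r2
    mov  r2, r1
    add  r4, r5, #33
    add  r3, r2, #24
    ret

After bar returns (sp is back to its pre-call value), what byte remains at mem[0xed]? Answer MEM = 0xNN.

prologue: push r4 → mem[0xed]=0x98, sp=0xed
body[0] mov  r6, #0xc3 → r6=0xc3
body[1] mov  r3, r1 → r3=0xd9
body[2] add  r4, r4, r2 → r4=0x8c
body[3] mov  r2, r1 → r2=0xd9
body[4] add  r4, r5, #33 → r4=0x5d
body[5] add  r3, r2, #24 → r3=0xf1
epilogue: pop r4=0x98, sp=0xee
prologue pushed ['r4'] at ['0xed']

MEM = 0x98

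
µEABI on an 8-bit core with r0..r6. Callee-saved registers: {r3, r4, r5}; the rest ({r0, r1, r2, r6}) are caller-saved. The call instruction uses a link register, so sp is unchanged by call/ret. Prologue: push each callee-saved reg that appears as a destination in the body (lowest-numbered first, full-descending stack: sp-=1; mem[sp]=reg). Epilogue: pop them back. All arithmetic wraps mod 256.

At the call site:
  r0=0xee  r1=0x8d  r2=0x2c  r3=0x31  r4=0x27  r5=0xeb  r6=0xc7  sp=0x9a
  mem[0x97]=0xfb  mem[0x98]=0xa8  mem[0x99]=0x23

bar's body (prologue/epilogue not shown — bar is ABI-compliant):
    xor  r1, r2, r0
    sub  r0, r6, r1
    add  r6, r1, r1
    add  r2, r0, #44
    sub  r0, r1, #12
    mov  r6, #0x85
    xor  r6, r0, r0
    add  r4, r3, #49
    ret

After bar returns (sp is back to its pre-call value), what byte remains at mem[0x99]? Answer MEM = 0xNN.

MEM = 0x27

prologue: push r4 -> mem[0x99]=0x27, sp=0x99
body[0] xor  r1, r2, r0 -> r1=0xc2
body[1] sub  r0, r6, r1 -> r0=0x05
body[2] add  r6, r1, r1 -> r6=0x84
body[3] add  r2, r0, #44 -> r2=0x31
body[4] sub  r0, r1, #12 -> r0=0xb6
body[5] mov  r6, #0x85 -> r6=0x85
body[6] xor  r6, r0, r0 -> r6=0x00
body[7] add  r4, r3, #49 -> r4=0x62
epilogue: pop r4=0x27, sp=0x9a
prologue pushed ['r4'] at ['0x99']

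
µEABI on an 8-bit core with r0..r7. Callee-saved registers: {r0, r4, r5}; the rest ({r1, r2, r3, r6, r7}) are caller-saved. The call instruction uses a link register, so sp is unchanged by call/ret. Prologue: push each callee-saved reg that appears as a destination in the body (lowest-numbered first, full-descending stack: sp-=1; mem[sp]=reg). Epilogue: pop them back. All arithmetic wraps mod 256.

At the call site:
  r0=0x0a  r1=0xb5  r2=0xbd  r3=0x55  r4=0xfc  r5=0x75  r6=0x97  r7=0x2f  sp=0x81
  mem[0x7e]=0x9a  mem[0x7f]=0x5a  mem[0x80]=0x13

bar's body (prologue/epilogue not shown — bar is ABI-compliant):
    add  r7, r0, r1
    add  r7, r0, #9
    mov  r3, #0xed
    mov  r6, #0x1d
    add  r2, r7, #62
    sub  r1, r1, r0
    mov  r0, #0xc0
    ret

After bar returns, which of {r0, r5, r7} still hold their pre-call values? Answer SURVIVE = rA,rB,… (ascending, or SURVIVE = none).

SURVIVE = r0,r5

prologue: push r0 → mem[0x80]=0x0a, sp=0x80
body[0] add  r7, r0, r1 → r7=0xbf
body[1] add  r7, r0, #9 → r7=0x13
body[2] mov  r3, #0xed → r3=0xed
body[3] mov  r6, #0x1d → r6=0x1d
body[4] add  r2, r7, #62 → r2=0x51
body[5] sub  r1, r1, r0 → r1=0xab
body[6] mov  r0, #0xc0 → r0=0xc0
epilogue: pop r0=0x0a, sp=0x81
r0: callee-saved, written=True
r5: callee-saved, written=False
r7: caller-saved, written=True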